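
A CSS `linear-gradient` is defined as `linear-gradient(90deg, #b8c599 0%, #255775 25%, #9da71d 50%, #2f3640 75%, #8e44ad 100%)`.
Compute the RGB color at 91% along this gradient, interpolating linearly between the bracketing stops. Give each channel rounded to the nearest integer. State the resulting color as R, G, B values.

(108, 63, 134)

91% lies between the 75% and 100% stops, so the local fraction is t = (91 − 75)/(100 − 75) = 16/25 ≈ 0.64.
#2f3640 → (47, 54, 64); #8e44ad → (142, 68, 173).
R = 47 + 0.64 × (142 − 47) = 107.8 → 108
G = 54 + 0.64 × (68 − 54) = 62.96 → 63
B = 64 + 0.64 × (173 − 64) = 133.76 → 134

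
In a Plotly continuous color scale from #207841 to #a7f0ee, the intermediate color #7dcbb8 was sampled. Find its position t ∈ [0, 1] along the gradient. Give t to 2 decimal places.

Invert the lerp on the B channel (largest span, 173): t = (184 − 65) / (238 − 65) = 119/173 = 0.68786.
Check on R: (125 − 32)/(167 − 32) = 0.6889 ✓

0.69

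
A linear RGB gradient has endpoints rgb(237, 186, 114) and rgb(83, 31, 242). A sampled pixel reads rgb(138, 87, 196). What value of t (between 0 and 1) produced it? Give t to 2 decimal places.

Invert the lerp on the G channel (largest span, 155): t = (87 − 186) / (31 − 186) = -99/-155 = 0.63871.
Check on R: (138 − 237)/(83 − 237) = 0.6429 ✓

0.64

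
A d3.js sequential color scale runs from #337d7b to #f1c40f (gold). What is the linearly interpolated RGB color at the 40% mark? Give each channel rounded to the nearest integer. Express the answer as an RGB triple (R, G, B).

(127, 153, 80)

#337d7b → (51, 125, 123); #f1c40f → (241, 196, 15).
40% corresponds to t = 0.4.
R = 51 + 0.4 × (241 − 51) = 51 + 0.4 × 190 = 127 → 127
G = 125 + 0.4 × (196 − 125) = 125 + 0.4 × 71 = 153.4 → 153
B = 123 + 0.4 × (15 − 123) = 123 + 0.4 × -108 = 79.8 → 80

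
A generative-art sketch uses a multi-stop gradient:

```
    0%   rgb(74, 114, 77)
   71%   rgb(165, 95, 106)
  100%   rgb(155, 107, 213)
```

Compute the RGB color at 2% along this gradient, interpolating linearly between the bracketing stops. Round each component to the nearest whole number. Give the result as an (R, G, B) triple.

(77, 113, 78)

2% lies between the 0% and 71% stops, so the local fraction is t = (2 − 0)/(71 − 0) = 2/71 ≈ 0.0282.
R = 74 + 0.0282 × (165 − 74) = 76.566 → 77
G = 114 + 0.0282 × (95 − 114) = 113.464 → 113
B = 77 + 0.0282 × (106 − 77) = 77.818 → 78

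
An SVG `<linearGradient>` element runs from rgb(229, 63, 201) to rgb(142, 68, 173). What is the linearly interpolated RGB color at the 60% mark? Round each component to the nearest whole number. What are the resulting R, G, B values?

(177, 66, 184)

60% corresponds to t = 0.6.
R = 229 + 0.6 × (142 − 229) = 229 + 0.6 × -87 = 176.8 → 177
G = 63 + 0.6 × (68 − 63) = 63 + 0.6 × 5 = 66 → 66
B = 201 + 0.6 × (173 − 201) = 201 + 0.6 × -28 = 184.2 → 184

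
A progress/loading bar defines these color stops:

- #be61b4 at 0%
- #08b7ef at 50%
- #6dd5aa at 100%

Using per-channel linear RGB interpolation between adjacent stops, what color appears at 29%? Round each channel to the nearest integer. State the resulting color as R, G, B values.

(84, 147, 214)

29% lies between the 0% and 50% stops, so the local fraction is t = (29 − 0)/(50 − 0) = 29/50 ≈ 0.58.
#be61b4 → (190, 97, 180); #08b7ef → (8, 183, 239).
R = 190 + 0.58 × (8 − 190) = 84.44 → 84
G = 97 + 0.58 × (183 − 97) = 146.88 → 147
B = 180 + 0.58 × (239 − 180) = 214.22 → 214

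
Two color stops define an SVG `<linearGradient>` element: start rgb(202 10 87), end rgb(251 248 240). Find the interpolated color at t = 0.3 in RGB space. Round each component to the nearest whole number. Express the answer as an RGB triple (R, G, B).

R = 202 + 0.3 × (251 − 202) = 202 + 0.3 × 49 = 216.7 → 217
G = 10 + 0.3 × (248 − 10) = 10 + 0.3 × 238 = 81.4 → 81
B = 87 + 0.3 × (240 − 87) = 87 + 0.3 × 153 = 132.9 → 133
So the blended color is (217, 81, 133), about #d95185.

(217, 81, 133)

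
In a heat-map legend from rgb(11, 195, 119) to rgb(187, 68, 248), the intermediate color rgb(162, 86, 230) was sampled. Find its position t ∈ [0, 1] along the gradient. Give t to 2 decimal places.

0.86

Invert the lerp on the R channel (largest span, 176): t = (162 − 11) / (187 − 11) = 151/176 = 0.85795.
Check on G: (86 − 195)/(68 − 195) = 0.8583 ✓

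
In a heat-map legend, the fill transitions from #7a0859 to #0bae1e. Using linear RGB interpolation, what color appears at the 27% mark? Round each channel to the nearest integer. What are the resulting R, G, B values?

(92, 53, 73)

#7a0859 → (122, 8, 89); #0bae1e → (11, 174, 30).
27% corresponds to t = 0.27.
R = 122 + 0.27 × (11 − 122) = 122 + 0.27 × -111 = 92.03 → 92
G = 8 + 0.27 × (174 − 8) = 8 + 0.27 × 166 = 52.82 → 53
B = 89 + 0.27 × (30 − 89) = 89 + 0.27 × -59 = 73.07 → 73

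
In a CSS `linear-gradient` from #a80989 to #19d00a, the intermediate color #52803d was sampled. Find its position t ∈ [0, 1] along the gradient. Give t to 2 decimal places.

0.60

Invert the lerp on the G channel (largest span, 199): t = (128 − 9) / (208 − 9) = 119/199 = 0.59799.
Check on R: (82 − 168)/(25 − 168) = 0.6014 ✓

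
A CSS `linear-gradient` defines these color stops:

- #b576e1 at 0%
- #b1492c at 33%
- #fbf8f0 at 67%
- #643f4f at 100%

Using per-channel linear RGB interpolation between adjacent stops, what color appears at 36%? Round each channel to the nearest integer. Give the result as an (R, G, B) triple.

36% lies between the 33% and 67% stops, so the local fraction is t = (36 − 33)/(67 − 33) = 3/34 ≈ 0.0882.
#b1492c → (177, 73, 44); #fbf8f0 → (251, 248, 240).
R = 177 + 0.0882 × (251 − 177) = 183.527 → 184
G = 73 + 0.0882 × (248 − 73) = 88.435 → 88
B = 44 + 0.0882 × (240 − 44) = 61.287 → 61

(184, 88, 61)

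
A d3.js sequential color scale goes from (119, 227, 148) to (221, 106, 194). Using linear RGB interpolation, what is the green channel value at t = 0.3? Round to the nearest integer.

191

G = 227 + 0.3 × (106 − 227) = 190.7 → 191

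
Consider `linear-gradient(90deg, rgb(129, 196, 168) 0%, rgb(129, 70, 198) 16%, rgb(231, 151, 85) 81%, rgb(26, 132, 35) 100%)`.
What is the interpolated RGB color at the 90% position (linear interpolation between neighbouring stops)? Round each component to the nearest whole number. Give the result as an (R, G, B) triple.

(134, 142, 61)

90% lies between the 81% and 100% stops, so the local fraction is t = (90 − 81)/(100 − 81) = 9/19 ≈ 0.4737.
R = 231 + 0.4737 × (26 − 231) = 133.892 → 134
G = 151 + 0.4737 × (132 − 151) = 142 → 142
B = 85 + 0.4737 × (35 − 85) = 61.315 → 61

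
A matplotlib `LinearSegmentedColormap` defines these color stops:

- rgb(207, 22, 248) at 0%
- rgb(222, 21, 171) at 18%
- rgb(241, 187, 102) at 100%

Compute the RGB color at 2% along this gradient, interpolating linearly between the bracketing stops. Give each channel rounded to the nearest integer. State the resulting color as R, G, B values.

2% lies between the 0% and 18% stops, so the local fraction is t = (2 − 0)/(18 − 0) = 2/18 ≈ 0.1111.
R = 207 + 0.1111 × (222 − 207) = 208.667 → 209
G = 22 + 0.1111 × (21 − 22) = 21.889 → 22
B = 248 + 0.1111 × (171 − 248) = 239.445 → 239

(209, 22, 239)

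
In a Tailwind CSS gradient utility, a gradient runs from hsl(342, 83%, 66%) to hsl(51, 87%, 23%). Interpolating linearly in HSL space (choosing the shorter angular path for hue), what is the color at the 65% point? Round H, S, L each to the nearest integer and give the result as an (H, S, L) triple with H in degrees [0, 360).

Hue: 51 − 342 = -291°, but |-291| > 180 so the shorter arc goes the other way: Δh = -291 + 360 = 69°.
H = 342 + 0.65 × (69) = 386.85 → 387 → 387 mod 360 = 27°
S = 83 + 0.65 × (87 − 83) = 85.6 → 86%
L = 66 + 0.65 × (23 − 66) = 38.05 → 38%

(27, 86, 38)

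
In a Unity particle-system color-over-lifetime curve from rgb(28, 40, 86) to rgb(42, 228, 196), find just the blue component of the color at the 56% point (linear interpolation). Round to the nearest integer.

148

B = 86 + 0.56 × (196 − 86) = 147.6 → 148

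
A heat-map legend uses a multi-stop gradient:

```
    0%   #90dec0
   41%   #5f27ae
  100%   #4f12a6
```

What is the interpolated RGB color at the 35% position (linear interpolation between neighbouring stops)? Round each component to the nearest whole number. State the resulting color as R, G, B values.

(102, 66, 177)

35% lies between the 0% and 41% stops, so the local fraction is t = (35 − 0)/(41 − 0) = 35/41 ≈ 0.8537.
#90dec0 → (144, 222, 192); #5f27ae → (95, 39, 174).
R = 144 + 0.8537 × (95 − 144) = 102.169 → 102
G = 222 + 0.8537 × (39 − 222) = 65.773 → 66
B = 192 + 0.8537 × (174 − 192) = 176.633 → 177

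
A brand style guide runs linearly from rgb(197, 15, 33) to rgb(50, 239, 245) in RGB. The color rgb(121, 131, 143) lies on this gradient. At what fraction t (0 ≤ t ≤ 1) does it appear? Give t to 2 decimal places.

Invert the lerp on the G channel (largest span, 224): t = (131 − 15) / (239 − 15) = 116/224 = 0.51786.
Check on R: (121 − 197)/(50 − 197) = 0.517 ✓

0.52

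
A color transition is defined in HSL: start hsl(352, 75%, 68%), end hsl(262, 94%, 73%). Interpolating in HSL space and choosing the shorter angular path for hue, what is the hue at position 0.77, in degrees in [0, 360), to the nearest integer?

283

Hue arc: Δh = 262 − 352 = -90° (|Δh| ≤ 180, already the shorter path).
H = 352 + 0.77 × (-90) = 282.7 → 283°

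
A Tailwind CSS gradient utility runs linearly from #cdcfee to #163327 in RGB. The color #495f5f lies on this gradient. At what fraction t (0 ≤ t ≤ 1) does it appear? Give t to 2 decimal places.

Invert the lerp on the B channel (largest span, 199): t = (95 − 238) / (39 − 238) = -143/-199 = 0.71859.
Check on R: (73 − 205)/(22 − 205) = 0.7213 ✓

0.72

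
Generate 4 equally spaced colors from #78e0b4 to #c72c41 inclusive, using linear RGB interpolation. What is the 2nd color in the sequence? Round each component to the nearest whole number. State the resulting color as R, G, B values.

(146, 164, 142)

With 4 swatches and endpoints inclusive, swatch 2 sits at t = (2 − 1)/(4 − 1) = 1/3 ≈ 0.3333.
#78e0b4 → (120, 224, 180); #c72c41 → (199, 44, 65).
R = 120 + 0.3333 × (199 − 120) = 146.331 → 146
G = 224 + 0.3333 × (44 − 224) = 164.006 → 164
B = 180 + 0.3333 × (65 − 180) = 141.671 → 142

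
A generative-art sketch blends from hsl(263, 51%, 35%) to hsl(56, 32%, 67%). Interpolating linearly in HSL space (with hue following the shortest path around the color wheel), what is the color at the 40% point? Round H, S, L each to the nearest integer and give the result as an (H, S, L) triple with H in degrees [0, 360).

Hue: 56 − 263 = -207°, but |-207| > 180 so the shorter arc goes the other way: Δh = -207 + 360 = 153°.
H = 263 + 0.4 × (153) = 324.2 → 324°
S = 51 + 0.4 × (32 − 51) = 43.4 → 43%
L = 35 + 0.4 × (67 − 35) = 47.8 → 48%

(324, 43, 48)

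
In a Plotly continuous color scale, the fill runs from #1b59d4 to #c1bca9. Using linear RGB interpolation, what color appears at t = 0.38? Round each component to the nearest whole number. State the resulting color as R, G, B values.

(90, 127, 196)

#1b59d4 → (27, 89, 212); #c1bca9 → (193, 188, 169).
R = 27 + 0.38 × (193 − 27) = 27 + 0.38 × 166 = 90.08 → 90
G = 89 + 0.38 × (188 − 89) = 89 + 0.38 × 99 = 126.62 → 127
B = 212 + 0.38 × (169 − 212) = 212 + 0.38 × -43 = 195.66 → 196
So the blended color is (90, 127, 196), about #5a7fc4.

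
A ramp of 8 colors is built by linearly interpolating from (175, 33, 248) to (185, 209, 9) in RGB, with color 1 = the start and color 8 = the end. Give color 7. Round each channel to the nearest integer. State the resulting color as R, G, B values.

(184, 184, 43)

With 8 swatches and endpoints inclusive, swatch 7 sits at t = (7 − 1)/(8 − 1) = 6/7 ≈ 0.8571.
R = 175 + 0.8571 × (185 − 175) = 183.571 → 184
G = 33 + 0.8571 × (209 − 33) = 183.85 → 184
B = 248 + 0.8571 × (9 − 248) = 43.153 → 43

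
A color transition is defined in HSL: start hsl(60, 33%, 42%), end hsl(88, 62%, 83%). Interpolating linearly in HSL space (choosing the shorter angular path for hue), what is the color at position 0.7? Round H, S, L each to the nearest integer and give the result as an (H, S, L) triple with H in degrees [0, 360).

(80, 53, 71)

Hue arc: Δh = 88 − 60 = 28° (|Δh| ≤ 180, already the shorter path).
H = 60 + 0.7 × (28) = 79.6 → 80°
S = 33 + 0.7 × (62 − 33) = 53.3 → 53%
L = 42 + 0.7 × (83 − 42) = 70.7 → 71%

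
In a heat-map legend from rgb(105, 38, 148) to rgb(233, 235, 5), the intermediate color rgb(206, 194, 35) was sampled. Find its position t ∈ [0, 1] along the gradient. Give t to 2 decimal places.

Invert the lerp on the G channel (largest span, 197): t = (194 − 38) / (235 − 38) = 156/197 = 0.79188.
Check on R: (206 − 105)/(233 − 105) = 0.7891 ✓

0.79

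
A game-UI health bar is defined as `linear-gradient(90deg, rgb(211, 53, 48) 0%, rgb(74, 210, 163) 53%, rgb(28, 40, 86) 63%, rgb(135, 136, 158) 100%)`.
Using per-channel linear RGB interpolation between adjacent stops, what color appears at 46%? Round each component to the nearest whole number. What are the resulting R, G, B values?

46% lies between the 0% and 53% stops, so the local fraction is t = (46 − 0)/(53 − 0) = 46/53 ≈ 0.8679.
R = 211 + 0.8679 × (74 − 211) = 92.098 → 92
G = 53 + 0.8679 × (210 − 53) = 189.26 → 189
B = 48 + 0.8679 × (163 − 48) = 147.808 → 148

(92, 189, 148)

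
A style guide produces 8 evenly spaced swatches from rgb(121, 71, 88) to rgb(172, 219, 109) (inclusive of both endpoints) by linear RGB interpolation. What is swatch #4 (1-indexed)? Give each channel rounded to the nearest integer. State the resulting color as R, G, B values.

(143, 134, 97)

With 8 swatches and endpoints inclusive, swatch 4 sits at t = (4 − 1)/(8 − 1) = 3/7 ≈ 0.4286.
R = 121 + 0.4286 × (172 − 121) = 142.859 → 143
G = 71 + 0.4286 × (219 − 71) = 134.433 → 134
B = 88 + 0.4286 × (109 − 88) = 97.001 → 97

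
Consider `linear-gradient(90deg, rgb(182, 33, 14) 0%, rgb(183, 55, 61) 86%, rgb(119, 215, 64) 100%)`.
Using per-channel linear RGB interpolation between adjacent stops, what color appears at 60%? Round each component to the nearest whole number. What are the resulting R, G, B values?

(183, 48, 47)

60% lies between the 0% and 86% stops, so the local fraction is t = (60 − 0)/(86 − 0) = 60/86 ≈ 0.6977.
R = 182 + 0.6977 × (183 − 182) = 182.698 → 183
G = 33 + 0.6977 × (55 − 33) = 48.349 → 48
B = 14 + 0.6977 × (61 − 14) = 46.792 → 47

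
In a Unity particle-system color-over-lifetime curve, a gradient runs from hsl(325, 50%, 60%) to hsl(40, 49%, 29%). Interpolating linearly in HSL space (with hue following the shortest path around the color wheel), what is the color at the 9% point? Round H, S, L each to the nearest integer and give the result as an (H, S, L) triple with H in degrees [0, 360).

Hue: 40 − 325 = -285°, but |-285| > 180 so the shorter arc goes the other way: Δh = -285 + 360 = 75°.
H = 325 + 0.09 × (75) = 331.75 → 332°
S = 50 + 0.09 × (49 − 50) = 49.91 → 50%
L = 60 + 0.09 × (29 − 60) = 57.21 → 57%

(332, 50, 57)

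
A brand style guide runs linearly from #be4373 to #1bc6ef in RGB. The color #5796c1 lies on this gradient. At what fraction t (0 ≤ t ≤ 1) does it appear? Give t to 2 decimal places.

Invert the lerp on the R channel (largest span, 163): t = (87 − 190) / (27 − 190) = -103/-163 = 0.6319.
Check on G: (150 − 67)/(198 − 67) = 0.6336 ✓

0.63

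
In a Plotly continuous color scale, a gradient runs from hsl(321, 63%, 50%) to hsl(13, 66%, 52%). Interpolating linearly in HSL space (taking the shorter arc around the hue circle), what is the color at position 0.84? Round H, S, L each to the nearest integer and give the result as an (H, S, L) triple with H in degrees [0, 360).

(5, 66, 52)

Hue: 13 − 321 = -308°, but |-308| > 180 so the shorter arc goes the other way: Δh = -308 + 360 = 52°.
H = 321 + 0.84 × (52) = 364.68 → 365 → 365 mod 360 = 5°
S = 63 + 0.84 × (66 − 63) = 65.52 → 66%
L = 50 + 0.84 × (52 − 50) = 51.68 → 52%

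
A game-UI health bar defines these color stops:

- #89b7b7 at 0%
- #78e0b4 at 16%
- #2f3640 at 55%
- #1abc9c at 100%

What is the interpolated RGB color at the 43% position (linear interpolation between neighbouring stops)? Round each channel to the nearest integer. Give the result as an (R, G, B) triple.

(69, 106, 100)

43% lies between the 16% and 55% stops, so the local fraction is t = (43 − 16)/(55 − 16) = 27/39 ≈ 0.6923.
#78e0b4 → (120, 224, 180); #2f3640 → (47, 54, 64).
R = 120 + 0.6923 × (47 − 120) = 69.462 → 69
G = 224 + 0.6923 × (54 − 224) = 106.309 → 106
B = 180 + 0.6923 × (64 − 180) = 99.693 → 100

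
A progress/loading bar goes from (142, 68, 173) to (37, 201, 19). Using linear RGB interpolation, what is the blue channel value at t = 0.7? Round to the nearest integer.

B = 173 + 0.7 × (19 − 173) = 65.2 → 65

65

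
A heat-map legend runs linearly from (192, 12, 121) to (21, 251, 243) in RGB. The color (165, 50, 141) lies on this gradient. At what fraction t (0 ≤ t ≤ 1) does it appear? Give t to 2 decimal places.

Invert the lerp on the G channel (largest span, 239): t = (50 − 12) / (251 − 12) = 38/239 = 0.159.
Check on R: (165 − 192)/(21 − 192) = 0.1579 ✓

0.16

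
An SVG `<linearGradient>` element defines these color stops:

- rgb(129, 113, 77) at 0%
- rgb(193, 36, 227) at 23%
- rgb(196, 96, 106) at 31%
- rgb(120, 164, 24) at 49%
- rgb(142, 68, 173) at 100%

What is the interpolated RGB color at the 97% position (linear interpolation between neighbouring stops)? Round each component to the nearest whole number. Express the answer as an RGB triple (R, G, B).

(141, 74, 164)

97% lies between the 49% and 100% stops, so the local fraction is t = (97 − 49)/(100 − 49) = 48/51 ≈ 0.9412.
R = 120 + 0.9412 × (142 − 120) = 140.706 → 141
G = 164 + 0.9412 × (68 − 164) = 73.645 → 74
B = 24 + 0.9412 × (173 − 24) = 164.239 → 164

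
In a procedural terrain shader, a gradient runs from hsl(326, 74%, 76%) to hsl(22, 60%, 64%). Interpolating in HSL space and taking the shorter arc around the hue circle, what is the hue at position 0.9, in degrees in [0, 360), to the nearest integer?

16

Hue: 22 − 326 = -304°, but |-304| > 180 so the shorter arc goes the other way: Δh = -304 + 360 = 56°.
H = 326 + 0.9 × (56) = 376.4 → 376 → 376 mod 360 = 16°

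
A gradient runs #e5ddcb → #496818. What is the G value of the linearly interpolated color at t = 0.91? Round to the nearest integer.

115

G₁ = 221 (from #e5ddcb), G₂ = 104 (from #496818).
G = 221 + 0.91 × (104 − 221) = 114.53 → 115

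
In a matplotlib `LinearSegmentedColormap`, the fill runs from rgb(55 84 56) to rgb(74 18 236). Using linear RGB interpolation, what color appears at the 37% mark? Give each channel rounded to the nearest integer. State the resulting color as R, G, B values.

37% corresponds to t = 0.37.
R = 55 + 0.37 × (74 − 55) = 55 + 0.37 × 19 = 62.03 → 62
G = 84 + 0.37 × (18 − 84) = 84 + 0.37 × -66 = 59.58 → 60
B = 56 + 0.37 × (236 − 56) = 56 + 0.37 × 180 = 122.6 → 123

(62, 60, 123)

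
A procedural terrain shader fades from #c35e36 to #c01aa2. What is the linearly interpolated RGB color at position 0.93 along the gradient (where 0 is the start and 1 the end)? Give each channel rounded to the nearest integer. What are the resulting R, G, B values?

(192, 31, 154)

#c35e36 → (195, 94, 54); #c01aa2 → (192, 26, 162).
R = 195 + 0.93 × (192 − 195) = 195 + 0.93 × -3 = 192.21 → 192
G = 94 + 0.93 × (26 − 94) = 94 + 0.93 × -68 = 30.76 → 31
B = 54 + 0.93 × (162 − 54) = 54 + 0.93 × 108 = 154.44 → 154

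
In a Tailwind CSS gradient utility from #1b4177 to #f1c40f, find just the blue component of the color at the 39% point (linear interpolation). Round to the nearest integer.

B₁ = 119 (from #1b4177), B₂ = 15 (from #f1c40f).
B = 119 + 0.39 × (15 − 119) = 78.44 → 78

78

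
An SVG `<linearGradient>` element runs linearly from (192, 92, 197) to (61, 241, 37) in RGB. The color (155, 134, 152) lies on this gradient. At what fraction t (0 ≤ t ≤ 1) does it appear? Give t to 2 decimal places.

0.28

Invert the lerp on the B channel (largest span, 160): t = (152 − 197) / (37 − 197) = -45/-160 = 0.28125.
Check on R: (155 − 192)/(61 − 192) = 0.2824 ✓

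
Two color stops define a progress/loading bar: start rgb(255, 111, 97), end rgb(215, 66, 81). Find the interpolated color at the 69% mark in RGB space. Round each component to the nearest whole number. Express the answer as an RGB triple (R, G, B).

(227, 80, 86)

69% corresponds to t = 0.69.
R = 255 + 0.69 × (215 − 255) = 255 + 0.69 × -40 = 227.4 → 227
G = 111 + 0.69 × (66 − 111) = 111 + 0.69 × -45 = 79.95 → 80
B = 97 + 0.69 × (81 − 97) = 97 + 0.69 × -16 = 85.96 → 86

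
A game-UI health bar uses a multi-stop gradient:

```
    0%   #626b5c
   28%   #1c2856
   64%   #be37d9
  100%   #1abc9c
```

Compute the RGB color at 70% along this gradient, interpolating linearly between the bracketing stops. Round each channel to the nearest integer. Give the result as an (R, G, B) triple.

(163, 77, 207)

70% lies between the 64% and 100% stops, so the local fraction is t = (70 − 64)/(100 − 64) = 6/36 ≈ 0.1667.
#be37d9 → (190, 55, 217); #1abc9c → (26, 188, 156).
R = 190 + 0.1667 × (26 − 190) = 162.661 → 163
G = 55 + 0.1667 × (188 − 55) = 77.171 → 77
B = 217 + 0.1667 × (156 − 217) = 206.831 → 207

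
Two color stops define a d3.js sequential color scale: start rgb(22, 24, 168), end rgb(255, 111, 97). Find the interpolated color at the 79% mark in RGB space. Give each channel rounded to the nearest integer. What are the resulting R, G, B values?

79% corresponds to t = 0.79.
R = 22 + 0.79 × (255 − 22) = 22 + 0.79 × 233 = 206.07 → 206
G = 24 + 0.79 × (111 − 24) = 24 + 0.79 × 87 = 92.73 → 93
B = 168 + 0.79 × (97 − 168) = 168 + 0.79 × -71 = 111.91 → 112
So the blended color is (206, 93, 112), about #ce5d70.

(206, 93, 112)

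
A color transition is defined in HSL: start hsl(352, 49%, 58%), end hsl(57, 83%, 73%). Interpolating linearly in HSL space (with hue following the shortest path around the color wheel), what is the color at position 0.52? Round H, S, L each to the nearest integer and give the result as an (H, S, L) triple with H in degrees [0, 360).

(26, 67, 66)

Hue: 57 − 352 = -295°, but |-295| > 180 so the shorter arc goes the other way: Δh = -295 + 360 = 65°.
H = 352 + 0.52 × (65) = 385.8 → 386 → 386 mod 360 = 26°
S = 49 + 0.52 × (83 − 49) = 66.68 → 67%
L = 58 + 0.52 × (73 − 58) = 65.8 → 66%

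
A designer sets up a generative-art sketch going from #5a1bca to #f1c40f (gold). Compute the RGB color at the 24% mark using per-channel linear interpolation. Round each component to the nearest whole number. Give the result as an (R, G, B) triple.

(126, 68, 157)

#5a1bca → (90, 27, 202); #f1c40f → (241, 196, 15).
24% corresponds to t = 0.24.
R = 90 + 0.24 × (241 − 90) = 90 + 0.24 × 151 = 126.24 → 126
G = 27 + 0.24 × (196 − 27) = 27 + 0.24 × 169 = 67.56 → 68
B = 202 + 0.24 × (15 − 202) = 202 + 0.24 × -187 = 157.12 → 157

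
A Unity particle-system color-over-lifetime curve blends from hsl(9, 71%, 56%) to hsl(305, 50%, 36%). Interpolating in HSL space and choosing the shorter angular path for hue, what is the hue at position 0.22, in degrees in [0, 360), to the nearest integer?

Hue: 305 − 9 = 296°, but |296| > 180 so the shorter arc goes the other way: Δh = 296 − 360 = -64°.
H = 9 + 0.22 × (-64) = -5.08 → -5 → -5 mod 360 = 355°

355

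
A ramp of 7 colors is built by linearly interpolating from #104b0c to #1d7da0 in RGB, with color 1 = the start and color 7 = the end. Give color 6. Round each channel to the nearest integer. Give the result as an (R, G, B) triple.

(27, 117, 135)

With 7 swatches and endpoints inclusive, swatch 6 sits at t = (6 − 1)/(7 − 1) = 5/6 ≈ 0.8333.
#104b0c → (16, 75, 12); #1d7da0 → (29, 125, 160).
R = 16 + 0.8333 × (29 − 16) = 26.833 → 27
G = 75 + 0.8333 × (125 − 75) = 116.665 → 117
B = 12 + 0.8333 × (160 − 12) = 135.328 → 135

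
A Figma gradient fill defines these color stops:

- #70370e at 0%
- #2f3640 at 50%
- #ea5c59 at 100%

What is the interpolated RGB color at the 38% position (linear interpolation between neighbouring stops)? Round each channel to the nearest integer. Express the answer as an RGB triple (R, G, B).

(63, 54, 52)

38% lies between the 0% and 50% stops, so the local fraction is t = (38 − 0)/(50 − 0) = 38/50 ≈ 0.76.
#70370e → (112, 55, 14); #2f3640 → (47, 54, 64).
R = 112 + 0.76 × (47 − 112) = 62.6 → 63
G = 55 + 0.76 × (54 − 55) = 54.24 → 54
B = 14 + 0.76 × (64 − 14) = 52 → 52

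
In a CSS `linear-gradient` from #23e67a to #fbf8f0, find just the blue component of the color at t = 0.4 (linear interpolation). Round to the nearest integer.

169

B₁ = 122 (from #23e67a), B₂ = 240 (from #fbf8f0).
B = 122 + 0.4 × (240 − 122) = 169.2 → 169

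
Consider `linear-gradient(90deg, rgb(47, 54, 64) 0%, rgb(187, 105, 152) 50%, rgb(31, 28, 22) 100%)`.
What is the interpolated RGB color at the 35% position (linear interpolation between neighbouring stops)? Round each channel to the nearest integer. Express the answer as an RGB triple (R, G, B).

35% lies between the 0% and 50% stops, so the local fraction is t = (35 − 0)/(50 − 0) = 35/50 ≈ 0.7.
R = 47 + 0.7 × (187 − 47) = 145 → 145
G = 54 + 0.7 × (105 − 54) = 89.7 → 90
B = 64 + 0.7 × (152 − 64) = 125.6 → 126

(145, 90, 126)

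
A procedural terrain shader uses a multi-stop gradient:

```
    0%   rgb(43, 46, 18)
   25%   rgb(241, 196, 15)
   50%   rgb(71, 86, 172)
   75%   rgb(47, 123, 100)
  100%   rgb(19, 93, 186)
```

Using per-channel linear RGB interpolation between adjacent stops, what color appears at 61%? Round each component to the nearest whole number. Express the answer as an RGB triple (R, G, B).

(60, 102, 140)

61% lies between the 50% and 75% stops, so the local fraction is t = (61 − 50)/(75 − 50) = 11/25 ≈ 0.44.
R = 71 + 0.44 × (47 − 71) = 60.44 → 60
G = 86 + 0.44 × (123 − 86) = 102.28 → 102
B = 172 + 0.44 × (100 − 172) = 140.32 → 140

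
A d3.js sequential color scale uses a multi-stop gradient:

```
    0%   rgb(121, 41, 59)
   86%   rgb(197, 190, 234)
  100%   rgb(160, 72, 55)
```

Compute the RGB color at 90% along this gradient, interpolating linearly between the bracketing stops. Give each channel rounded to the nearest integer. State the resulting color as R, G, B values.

90% lies between the 86% and 100% stops, so the local fraction is t = (90 − 86)/(100 − 86) = 4/14 ≈ 0.2857.
R = 197 + 0.2857 × (160 − 197) = 186.429 → 186
G = 190 + 0.2857 × (72 − 190) = 156.287 → 156
B = 234 + 0.2857 × (55 − 234) = 182.86 → 183

(186, 156, 183)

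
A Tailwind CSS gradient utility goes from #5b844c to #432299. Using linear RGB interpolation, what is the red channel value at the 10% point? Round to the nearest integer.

R₁ = 91 (from #5b844c), R₂ = 67 (from #432299).
R = 91 + 0.1 × (67 − 91) = 88.6 → 89

89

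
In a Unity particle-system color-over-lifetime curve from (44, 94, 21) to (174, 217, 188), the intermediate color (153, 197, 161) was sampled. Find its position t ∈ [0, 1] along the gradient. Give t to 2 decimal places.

0.84

Invert the lerp on the B channel (largest span, 167): t = (161 − 21) / (188 − 21) = 140/167 = 0.83832.
Check on R: (153 − 44)/(174 − 44) = 0.8385 ✓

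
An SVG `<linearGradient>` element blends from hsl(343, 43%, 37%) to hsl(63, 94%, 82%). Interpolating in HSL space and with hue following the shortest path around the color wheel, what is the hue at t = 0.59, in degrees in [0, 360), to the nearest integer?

30

Hue: 63 − 343 = -280°, but |-280| > 180 so the shorter arc goes the other way: Δh = -280 + 360 = 80°.
H = 343 + 0.59 × (80) = 390.2 → 390 → 390 mod 360 = 30°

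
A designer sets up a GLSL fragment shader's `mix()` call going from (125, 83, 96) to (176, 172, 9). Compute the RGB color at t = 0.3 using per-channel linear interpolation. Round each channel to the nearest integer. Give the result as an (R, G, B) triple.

R = 125 + 0.3 × (176 − 125) = 125 + 0.3 × 51 = 140.3 → 140
G = 83 + 0.3 × (172 − 83) = 83 + 0.3 × 89 = 109.7 → 110
B = 96 + 0.3 × (9 − 96) = 96 + 0.3 × -87 = 69.9 → 70

(140, 110, 70)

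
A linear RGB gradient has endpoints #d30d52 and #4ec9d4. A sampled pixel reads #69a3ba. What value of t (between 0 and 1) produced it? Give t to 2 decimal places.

Invert the lerp on the G channel (largest span, 188): t = (163 − 13) / (201 − 13) = 150/188 = 0.79787.
Check on R: (105 − 211)/(78 − 211) = 0.797 ✓

0.80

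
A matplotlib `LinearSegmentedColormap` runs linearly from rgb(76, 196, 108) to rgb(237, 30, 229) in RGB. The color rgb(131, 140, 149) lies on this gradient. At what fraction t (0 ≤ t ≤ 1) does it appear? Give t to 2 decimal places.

0.34

Invert the lerp on the G channel (largest span, 166): t = (140 − 196) / (30 − 196) = -56/-166 = 0.33735.
Check on R: (131 − 76)/(237 − 76) = 0.3416 ✓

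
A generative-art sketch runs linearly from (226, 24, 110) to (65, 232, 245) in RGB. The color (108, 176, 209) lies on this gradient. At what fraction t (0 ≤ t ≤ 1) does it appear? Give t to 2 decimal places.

Invert the lerp on the G channel (largest span, 208): t = (176 − 24) / (232 − 24) = 152/208 = 0.73077.
Check on R: (108 − 226)/(65 − 226) = 0.7329 ✓

0.73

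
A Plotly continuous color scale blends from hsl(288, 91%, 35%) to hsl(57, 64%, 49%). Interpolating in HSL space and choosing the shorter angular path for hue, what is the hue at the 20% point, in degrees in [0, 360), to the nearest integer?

314

Hue: 57 − 288 = -231°, but |-231| > 180 so the shorter arc goes the other way: Δh = -231 + 360 = 129°.
H = 288 + 0.2 × (129) = 313.8 → 314°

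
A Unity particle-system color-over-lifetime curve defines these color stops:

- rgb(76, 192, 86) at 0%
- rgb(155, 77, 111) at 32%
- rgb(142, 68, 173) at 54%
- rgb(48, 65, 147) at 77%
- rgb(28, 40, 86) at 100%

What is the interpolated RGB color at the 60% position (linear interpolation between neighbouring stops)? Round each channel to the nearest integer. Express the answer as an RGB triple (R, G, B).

(117, 67, 166)

60% lies between the 54% and 77% stops, so the local fraction is t = (60 − 54)/(77 − 54) = 6/23 ≈ 0.2609.
R = 142 + 0.2609 × (48 − 142) = 117.475 → 117
G = 68 + 0.2609 × (65 − 68) = 67.217 → 67
B = 173 + 0.2609 × (147 − 173) = 166.217 → 166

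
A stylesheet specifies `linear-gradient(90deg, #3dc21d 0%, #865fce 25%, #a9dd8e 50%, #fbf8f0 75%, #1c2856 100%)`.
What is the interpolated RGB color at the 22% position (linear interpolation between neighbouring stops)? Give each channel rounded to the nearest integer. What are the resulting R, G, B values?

(125, 107, 185)

22% lies between the 0% and 25% stops, so the local fraction is t = (22 − 0)/(25 − 0) = 22/25 ≈ 0.88.
#3dc21d → (61, 194, 29); #865fce → (134, 95, 206).
R = 61 + 0.88 × (134 − 61) = 125.24 → 125
G = 194 + 0.88 × (95 − 194) = 106.88 → 107
B = 29 + 0.88 × (206 − 29) = 184.76 → 185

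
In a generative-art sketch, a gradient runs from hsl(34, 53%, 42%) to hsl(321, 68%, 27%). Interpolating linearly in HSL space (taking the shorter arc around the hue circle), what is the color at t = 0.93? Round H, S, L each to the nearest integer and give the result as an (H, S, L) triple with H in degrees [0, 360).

(326, 67, 28)

Hue: 321 − 34 = 287°, but |287| > 180 so the shorter arc goes the other way: Δh = 287 − 360 = -73°.
H = 34 + 0.93 × (-73) = -33.89 → -34 → -34 mod 360 = 326°
S = 53 + 0.93 × (68 − 53) = 66.95 → 67%
L = 42 + 0.93 × (27 − 42) = 28.05 → 28%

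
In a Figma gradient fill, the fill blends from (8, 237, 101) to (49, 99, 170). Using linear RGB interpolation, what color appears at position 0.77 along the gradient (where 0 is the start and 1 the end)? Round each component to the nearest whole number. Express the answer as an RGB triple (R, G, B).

R = 8 + 0.77 × (49 − 8) = 8 + 0.77 × 41 = 39.57 → 40
G = 237 + 0.77 × (99 − 237) = 237 + 0.77 × -138 = 130.74 → 131
B = 101 + 0.77 × (170 − 101) = 101 + 0.77 × 69 = 154.13 → 154

(40, 131, 154)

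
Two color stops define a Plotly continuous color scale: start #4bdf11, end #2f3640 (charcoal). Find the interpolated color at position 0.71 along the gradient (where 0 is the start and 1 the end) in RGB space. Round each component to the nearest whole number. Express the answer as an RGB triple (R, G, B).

#4bdf11 → (75, 223, 17); #2f3640 → (47, 54, 64).
R = 75 + 0.71 × (47 − 75) = 75 + 0.71 × -28 = 55.12 → 55
G = 223 + 0.71 × (54 − 223) = 223 + 0.71 × -169 = 103.01 → 103
B = 17 + 0.71 × (64 − 17) = 17 + 0.71 × 47 = 50.37 → 50

(55, 103, 50)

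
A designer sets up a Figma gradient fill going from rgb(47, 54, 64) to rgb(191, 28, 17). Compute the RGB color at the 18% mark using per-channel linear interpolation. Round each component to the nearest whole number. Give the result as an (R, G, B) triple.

18% corresponds to t = 0.18.
R = 47 + 0.18 × (191 − 47) = 47 + 0.18 × 144 = 72.92 → 73
G = 54 + 0.18 × (28 − 54) = 54 + 0.18 × -26 = 49.32 → 49
B = 64 + 0.18 × (17 − 64) = 64 + 0.18 × -47 = 55.54 → 56
So the blended color is (73, 49, 56), about #493138.

(73, 49, 56)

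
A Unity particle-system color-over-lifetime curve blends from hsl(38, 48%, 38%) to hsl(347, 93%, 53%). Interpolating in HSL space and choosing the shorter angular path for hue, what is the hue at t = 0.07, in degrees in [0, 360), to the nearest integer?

34

Hue: 347 − 38 = 309°, but |309| > 180 so the shorter arc goes the other way: Δh = 309 − 360 = -51°.
H = 38 + 0.07 × (-51) = 34.43 → 34°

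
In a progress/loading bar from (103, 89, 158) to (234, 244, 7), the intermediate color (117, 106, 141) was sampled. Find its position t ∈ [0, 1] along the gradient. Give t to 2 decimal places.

0.11

Invert the lerp on the G channel (largest span, 155): t = (106 − 89) / (244 − 89) = 17/155 = 0.10968.
Check on R: (117 − 103)/(234 − 103) = 0.1069 ✓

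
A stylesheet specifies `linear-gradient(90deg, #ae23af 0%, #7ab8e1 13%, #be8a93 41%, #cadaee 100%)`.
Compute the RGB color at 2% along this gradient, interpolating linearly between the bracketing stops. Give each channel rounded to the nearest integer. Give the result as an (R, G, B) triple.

(166, 58, 183)

2% lies between the 0% and 13% stops, so the local fraction is t = (2 − 0)/(13 − 0) = 2/13 ≈ 0.1538.
#ae23af → (174, 35, 175); #7ab8e1 → (122, 184, 225).
R = 174 + 0.1538 × (122 − 174) = 166.002 → 166
G = 35 + 0.1538 × (184 − 35) = 57.916 → 58
B = 175 + 0.1538 × (225 − 175) = 182.69 → 183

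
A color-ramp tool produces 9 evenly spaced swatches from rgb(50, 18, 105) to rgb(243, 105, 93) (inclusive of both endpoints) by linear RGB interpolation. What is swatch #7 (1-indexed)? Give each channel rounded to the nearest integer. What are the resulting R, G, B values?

(195, 83, 96)

With 9 swatches and endpoints inclusive, swatch 7 sits at t = (7 − 1)/(9 − 1) = 6/8 ≈ 0.75.
R = 50 + 0.75 × (243 − 50) = 194.75 → 195
G = 18 + 0.75 × (105 − 18) = 83.25 → 83
B = 105 + 0.75 × (93 − 105) = 96 → 96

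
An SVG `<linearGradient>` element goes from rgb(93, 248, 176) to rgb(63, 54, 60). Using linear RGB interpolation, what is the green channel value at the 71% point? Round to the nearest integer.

G = 248 + 0.71 × (54 − 248) = 110.26 → 110

110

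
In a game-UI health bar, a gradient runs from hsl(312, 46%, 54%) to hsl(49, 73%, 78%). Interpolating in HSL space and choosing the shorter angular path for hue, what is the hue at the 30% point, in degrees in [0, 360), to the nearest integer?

Hue: 49 − 312 = -263°, but |-263| > 180 so the shorter arc goes the other way: Δh = -263 + 360 = 97°.
H = 312 + 0.3 × (97) = 341.1 → 341°

341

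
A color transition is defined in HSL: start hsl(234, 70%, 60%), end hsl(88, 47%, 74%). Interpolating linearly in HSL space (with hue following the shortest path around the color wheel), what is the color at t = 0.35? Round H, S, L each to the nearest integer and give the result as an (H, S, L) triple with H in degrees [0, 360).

(183, 62, 65)

Hue arc: Δh = 88 − 234 = -146° (|Δh| ≤ 180, already the shorter path).
H = 234 + 0.35 × (-146) = 182.9 → 183°
S = 70 + 0.35 × (47 − 70) = 61.95 → 62%
L = 60 + 0.35 × (74 − 60) = 64.9 → 65%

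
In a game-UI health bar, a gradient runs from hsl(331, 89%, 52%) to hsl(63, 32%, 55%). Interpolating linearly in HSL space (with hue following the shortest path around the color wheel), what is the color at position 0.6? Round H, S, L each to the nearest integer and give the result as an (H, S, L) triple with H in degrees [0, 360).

Hue: 63 − 331 = -268°, but |-268| > 180 so the shorter arc goes the other way: Δh = -268 + 360 = 92°.
H = 331 + 0.6 × (92) = 386.2 → 386 → 386 mod 360 = 26°
S = 89 + 0.6 × (32 − 89) = 54.8 → 55%
L = 52 + 0.6 × (55 − 52) = 53.8 → 54%

(26, 55, 54)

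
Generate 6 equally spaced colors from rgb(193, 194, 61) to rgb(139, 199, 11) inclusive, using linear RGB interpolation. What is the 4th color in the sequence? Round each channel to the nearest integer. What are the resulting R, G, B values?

With 6 swatches and endpoints inclusive, swatch 4 sits at t = (4 − 1)/(6 − 1) = 3/5 ≈ 0.6.
R = 193 + 0.6 × (139 − 193) = 160.6 → 161
G = 194 + 0.6 × (199 − 194) = 197 → 197
B = 61 + 0.6 × (11 − 61) = 31 → 31

(161, 197, 31)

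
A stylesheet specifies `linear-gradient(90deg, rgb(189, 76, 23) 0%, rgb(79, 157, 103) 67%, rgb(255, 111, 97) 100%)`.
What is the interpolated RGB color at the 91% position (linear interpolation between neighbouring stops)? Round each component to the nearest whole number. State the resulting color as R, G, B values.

91% lies between the 67% and 100% stops, so the local fraction is t = (91 − 67)/(100 − 67) = 24/33 ≈ 0.7273.
R = 79 + 0.7273 × (255 − 79) = 207.005 → 207
G = 157 + 0.7273 × (111 − 157) = 123.544 → 124
B = 103 + 0.7273 × (97 − 103) = 98.636 → 99

(207, 124, 99)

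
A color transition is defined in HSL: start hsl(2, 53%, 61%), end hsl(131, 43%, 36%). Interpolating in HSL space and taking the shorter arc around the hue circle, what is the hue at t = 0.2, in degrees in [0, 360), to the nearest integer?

Hue arc: Δh = 131 − 2 = 129° (|Δh| ≤ 180, already the shorter path).
H = 2 + 0.2 × (129) = 27.8 → 28°

28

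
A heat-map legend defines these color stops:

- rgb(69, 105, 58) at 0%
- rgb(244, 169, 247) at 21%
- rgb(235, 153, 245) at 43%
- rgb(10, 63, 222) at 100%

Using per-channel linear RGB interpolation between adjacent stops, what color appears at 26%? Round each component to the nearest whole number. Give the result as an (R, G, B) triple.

26% lies between the 21% and 43% stops, so the local fraction is t = (26 − 21)/(43 − 21) = 5/22 ≈ 0.2273.
R = 244 + 0.2273 × (235 − 244) = 241.954 → 242
G = 169 + 0.2273 × (153 − 169) = 165.363 → 165
B = 247 + 0.2273 × (245 − 247) = 246.545 → 247

(242, 165, 247)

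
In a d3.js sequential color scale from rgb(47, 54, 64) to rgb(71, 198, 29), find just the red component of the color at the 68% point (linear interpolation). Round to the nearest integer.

R = 47 + 0.68 × (71 − 47) = 63.32 → 63

63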